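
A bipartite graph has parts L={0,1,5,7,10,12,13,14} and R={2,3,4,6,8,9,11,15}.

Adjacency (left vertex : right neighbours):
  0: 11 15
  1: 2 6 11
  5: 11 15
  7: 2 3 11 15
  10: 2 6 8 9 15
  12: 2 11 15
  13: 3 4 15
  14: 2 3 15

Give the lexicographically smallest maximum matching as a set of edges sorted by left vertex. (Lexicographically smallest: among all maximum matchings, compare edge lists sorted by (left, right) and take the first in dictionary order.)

|M| = 7 (so the lex-smallest maximum matching has 7 edges)
process left vertices in ascending order; for each, take the smallest-labelled available neighbour that still permits 7 edges overall, or leave it unmatched if none does
lex-smallest matching: {0-11, 1-6, 5-15, 7-2, 10-8, 13-4, 14-3}

Lex-smallest maximum matching: {(0,11), (1,6), (5,15), (7,2), (10,8), (13,4), (14,3)}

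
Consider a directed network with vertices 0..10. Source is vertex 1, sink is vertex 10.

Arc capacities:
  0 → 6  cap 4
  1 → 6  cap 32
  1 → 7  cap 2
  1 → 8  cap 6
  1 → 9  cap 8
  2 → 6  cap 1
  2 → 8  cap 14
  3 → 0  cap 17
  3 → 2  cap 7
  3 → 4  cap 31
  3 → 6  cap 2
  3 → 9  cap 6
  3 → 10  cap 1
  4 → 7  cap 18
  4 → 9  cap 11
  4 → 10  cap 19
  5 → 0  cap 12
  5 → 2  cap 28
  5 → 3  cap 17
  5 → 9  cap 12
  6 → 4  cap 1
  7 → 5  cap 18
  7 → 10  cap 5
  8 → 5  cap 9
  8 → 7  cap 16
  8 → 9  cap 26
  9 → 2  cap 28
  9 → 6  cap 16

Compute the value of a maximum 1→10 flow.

Maximum flow value: 17

augment #1: 1→7→10 bottleneck 2, total now 2
augment #2: 1→6→4→10 bottleneck 1, total now 3
augment #3: 1→8→7→10 bottleneck 3, total now 6
augment #4: 1→8→5→3→10 bottleneck 1, total now 7
augment #5: 1→8→5→3→4→10 bottleneck 2, total now 9
augment #6: 1→9→2→8→5→3→4→10 bottleneck 6, total now 15
augment #7: 1→9→2→8→7→5→3→4→10 bottleneck 2, total now 17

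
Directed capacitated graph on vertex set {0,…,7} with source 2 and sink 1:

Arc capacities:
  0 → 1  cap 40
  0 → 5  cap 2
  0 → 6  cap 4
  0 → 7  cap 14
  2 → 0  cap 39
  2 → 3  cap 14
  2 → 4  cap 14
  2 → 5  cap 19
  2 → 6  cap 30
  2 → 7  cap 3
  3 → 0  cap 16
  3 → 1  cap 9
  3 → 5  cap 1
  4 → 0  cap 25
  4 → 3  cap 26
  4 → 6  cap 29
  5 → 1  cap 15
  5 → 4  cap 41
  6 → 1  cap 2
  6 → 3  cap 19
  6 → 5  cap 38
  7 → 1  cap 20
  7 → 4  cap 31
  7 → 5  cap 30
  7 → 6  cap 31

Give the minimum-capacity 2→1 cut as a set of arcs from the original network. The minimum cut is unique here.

augment #1: 2→0→1 push 39
augment #2: 2→3→1 push 9
augment #3: 2→5→1 push 15
augment #4: 2→6→1 push 2
augment #5: 2→7→1 push 3
augment #6: 2→3→0→1 push 1
augment #7: 2→3→0→7→1 push 4
augment #8: 2→4→0→7→1 push 10
max flow = 83; residual-reachable set from 2 gives S-side
cut edges (S→T): {(0,1), (0,7), (2,7), (3,1), (5,1), (6,1)} total cap 83

Min-cut arcs: {(0,1), (0,7), (2,7), (3,1), (5,1), (6,1)} (total capacity 83)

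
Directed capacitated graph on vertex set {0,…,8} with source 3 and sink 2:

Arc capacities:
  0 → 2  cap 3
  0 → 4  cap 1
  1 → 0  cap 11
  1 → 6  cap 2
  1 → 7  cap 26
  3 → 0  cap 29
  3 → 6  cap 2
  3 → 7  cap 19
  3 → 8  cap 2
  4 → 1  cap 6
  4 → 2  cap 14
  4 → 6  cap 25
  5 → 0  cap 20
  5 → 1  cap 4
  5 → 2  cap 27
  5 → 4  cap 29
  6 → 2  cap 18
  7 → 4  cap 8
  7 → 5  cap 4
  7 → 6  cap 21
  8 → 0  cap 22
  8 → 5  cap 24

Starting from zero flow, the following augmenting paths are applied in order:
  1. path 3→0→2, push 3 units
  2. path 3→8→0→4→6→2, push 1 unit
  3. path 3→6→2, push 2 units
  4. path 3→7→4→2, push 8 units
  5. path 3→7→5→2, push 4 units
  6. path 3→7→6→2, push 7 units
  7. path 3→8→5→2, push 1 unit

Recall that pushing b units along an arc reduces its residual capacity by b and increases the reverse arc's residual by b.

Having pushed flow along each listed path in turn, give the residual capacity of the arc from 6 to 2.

after path 1 (3→0→2, push 3): res(6,2)=18
after path 2 (3→8→0→4→6→2, push 1): res(6,2)=17
after path 3 (3→6→2, push 2): res(6,2)=15
after path 4 (3→7→4→2, push 8): res(6,2)=15
after path 5 (3→7→5→2, push 4): res(6,2)=15
after path 6 (3→7→6→2, push 7): res(6,2)=8
after path 7 (3→8→5→2, push 1): res(6,2)=8

Residual capacity of (6,2): 8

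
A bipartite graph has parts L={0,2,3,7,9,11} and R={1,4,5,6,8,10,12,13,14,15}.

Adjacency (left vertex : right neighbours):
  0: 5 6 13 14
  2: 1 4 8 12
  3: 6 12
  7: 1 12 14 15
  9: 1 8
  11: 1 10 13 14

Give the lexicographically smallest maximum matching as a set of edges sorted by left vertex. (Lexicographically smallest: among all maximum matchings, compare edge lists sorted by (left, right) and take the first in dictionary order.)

|M| = 6 (so the lex-smallest maximum matching has 6 edges)
process left vertices in ascending order; for each, take the smallest-labelled available neighbour that still permits 6 edges overall, or leave it unmatched if none does
lex-smallest matching: {0-5, 2-1, 3-6, 7-12, 9-8, 11-10}

Lex-smallest maximum matching: {(0,5), (2,1), (3,6), (7,12), (9,8), (11,10)}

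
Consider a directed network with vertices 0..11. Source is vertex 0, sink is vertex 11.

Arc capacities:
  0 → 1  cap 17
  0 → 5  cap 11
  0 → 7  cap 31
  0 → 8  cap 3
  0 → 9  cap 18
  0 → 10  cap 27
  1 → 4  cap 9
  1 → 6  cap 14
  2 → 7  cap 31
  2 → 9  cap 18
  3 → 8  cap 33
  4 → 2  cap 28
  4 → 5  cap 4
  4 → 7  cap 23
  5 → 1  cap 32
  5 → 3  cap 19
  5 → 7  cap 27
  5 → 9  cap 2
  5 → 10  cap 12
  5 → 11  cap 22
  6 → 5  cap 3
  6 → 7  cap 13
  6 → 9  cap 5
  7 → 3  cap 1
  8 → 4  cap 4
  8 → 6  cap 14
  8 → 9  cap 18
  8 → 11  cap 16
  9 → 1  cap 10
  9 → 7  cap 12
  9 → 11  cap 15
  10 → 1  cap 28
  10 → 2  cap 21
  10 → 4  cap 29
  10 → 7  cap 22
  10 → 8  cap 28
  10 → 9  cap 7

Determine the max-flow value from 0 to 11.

augment #1: 0→5→11 bottleneck 11, total now 11
augment #2: 0→8→11 bottleneck 3, total now 14
augment #3: 0→9→11 bottleneck 15, total now 29
augment #4: 0→10→8→11 bottleneck 13, total now 42
augment #5: 0→1→4→5→11 bottleneck 4, total now 46
augment #6: 0→1→6→5→11 bottleneck 3, total now 49

Maximum flow value: 49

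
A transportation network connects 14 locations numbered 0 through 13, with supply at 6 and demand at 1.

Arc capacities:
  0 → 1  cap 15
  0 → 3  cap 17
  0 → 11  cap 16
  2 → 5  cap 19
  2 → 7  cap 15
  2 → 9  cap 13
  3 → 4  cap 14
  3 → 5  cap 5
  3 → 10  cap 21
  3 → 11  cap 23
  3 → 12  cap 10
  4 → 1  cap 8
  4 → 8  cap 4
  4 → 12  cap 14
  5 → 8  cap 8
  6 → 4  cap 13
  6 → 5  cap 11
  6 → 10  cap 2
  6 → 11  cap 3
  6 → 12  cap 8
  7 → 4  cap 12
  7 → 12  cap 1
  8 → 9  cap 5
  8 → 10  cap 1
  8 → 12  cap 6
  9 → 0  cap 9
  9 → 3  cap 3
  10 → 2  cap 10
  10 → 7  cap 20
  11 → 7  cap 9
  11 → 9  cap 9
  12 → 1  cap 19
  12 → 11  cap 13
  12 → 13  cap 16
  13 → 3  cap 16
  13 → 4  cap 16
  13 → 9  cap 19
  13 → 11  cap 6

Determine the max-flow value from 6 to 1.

augment #1: 6→4→1 bottleneck 8, total now 8
augment #2: 6→12→1 bottleneck 8, total now 16
augment #3: 6→4→12→1 bottleneck 5, total now 21
augment #4: 6→5→8→12→1 bottleneck 6, total now 27
augment #5: 6→11→9→0→1 bottleneck 3, total now 30
augment #6: 6→5→8→9→0→1 bottleneck 2, total now 32
augment #7: 6→10→2→9→0→1 bottleneck 2, total now 34

Maximum flow value: 34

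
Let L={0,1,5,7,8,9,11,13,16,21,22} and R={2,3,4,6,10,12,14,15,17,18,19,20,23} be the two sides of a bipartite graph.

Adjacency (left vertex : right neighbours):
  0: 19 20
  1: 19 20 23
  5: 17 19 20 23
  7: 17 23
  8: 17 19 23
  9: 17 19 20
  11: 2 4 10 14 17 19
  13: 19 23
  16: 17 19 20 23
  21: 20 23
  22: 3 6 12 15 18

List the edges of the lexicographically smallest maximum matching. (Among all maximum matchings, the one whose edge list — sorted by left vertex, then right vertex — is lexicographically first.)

|M| = 6 (so the lex-smallest maximum matching has 6 edges)
process left vertices in ascending order; for each, take the smallest-labelled available neighbour that still permits 6 edges overall, or leave it unmatched if none does
lex-smallest matching: {0-19, 1-20, 5-17, 7-23, 11-2, 22-3}

Lex-smallest maximum matching: {(0,19), (1,20), (5,17), (7,23), (11,2), (22,3)}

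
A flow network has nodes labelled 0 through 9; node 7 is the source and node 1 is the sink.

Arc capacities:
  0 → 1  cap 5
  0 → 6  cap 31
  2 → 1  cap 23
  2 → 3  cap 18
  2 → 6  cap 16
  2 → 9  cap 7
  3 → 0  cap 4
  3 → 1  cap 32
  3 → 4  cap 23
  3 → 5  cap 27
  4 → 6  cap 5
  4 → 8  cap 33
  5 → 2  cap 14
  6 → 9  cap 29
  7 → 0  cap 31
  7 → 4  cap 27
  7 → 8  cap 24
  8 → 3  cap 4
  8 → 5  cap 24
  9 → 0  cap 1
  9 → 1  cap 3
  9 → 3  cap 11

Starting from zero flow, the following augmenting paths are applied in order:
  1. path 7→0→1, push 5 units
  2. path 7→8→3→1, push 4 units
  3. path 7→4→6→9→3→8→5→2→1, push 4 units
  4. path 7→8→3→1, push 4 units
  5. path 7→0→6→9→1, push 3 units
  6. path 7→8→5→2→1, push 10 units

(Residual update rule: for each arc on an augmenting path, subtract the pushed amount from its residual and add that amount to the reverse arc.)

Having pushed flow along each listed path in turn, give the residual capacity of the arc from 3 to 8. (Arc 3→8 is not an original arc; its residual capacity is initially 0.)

after path 1 (7→0→1, push 5): res(3,8)=0
after path 2 (7→8→3→1, push 4): res(3,8)=4
after path 3 (7→4→6→9→3→8→5→2→1, push 4): res(3,8)=0
after path 4 (7→8→3→1, push 4): res(3,8)=4
after path 5 (7→0→6→9→1, push 3): res(3,8)=4
after path 6 (7→8→5→2→1, push 10): res(3,8)=4

Residual capacity of (3,8): 4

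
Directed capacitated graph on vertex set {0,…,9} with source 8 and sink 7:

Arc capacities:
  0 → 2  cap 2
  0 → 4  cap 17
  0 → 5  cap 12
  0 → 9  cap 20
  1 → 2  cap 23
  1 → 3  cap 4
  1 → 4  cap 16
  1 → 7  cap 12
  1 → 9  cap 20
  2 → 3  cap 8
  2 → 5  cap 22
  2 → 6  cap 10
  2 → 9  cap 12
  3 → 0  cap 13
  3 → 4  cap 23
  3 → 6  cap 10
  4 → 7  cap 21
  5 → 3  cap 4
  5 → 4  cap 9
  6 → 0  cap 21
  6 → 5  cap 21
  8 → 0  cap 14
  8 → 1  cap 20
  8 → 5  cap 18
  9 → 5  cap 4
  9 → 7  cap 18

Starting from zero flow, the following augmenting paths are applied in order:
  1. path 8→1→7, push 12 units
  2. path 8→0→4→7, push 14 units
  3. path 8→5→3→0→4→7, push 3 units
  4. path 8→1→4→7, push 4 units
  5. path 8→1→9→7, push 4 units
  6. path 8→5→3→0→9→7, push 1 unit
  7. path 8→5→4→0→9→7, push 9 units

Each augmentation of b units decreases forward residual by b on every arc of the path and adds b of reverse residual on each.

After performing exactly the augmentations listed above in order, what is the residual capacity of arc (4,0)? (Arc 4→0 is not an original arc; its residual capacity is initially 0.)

Residual capacity of (4,0): 8

after path 1 (8→1→7, push 12): res(4,0)=0
after path 2 (8→0→4→7, push 14): res(4,0)=14
after path 3 (8→5→3→0→4→7, push 3): res(4,0)=17
after path 4 (8→1→4→7, push 4): res(4,0)=17
after path 5 (8→1→9→7, push 4): res(4,0)=17
after path 6 (8→5→3→0→9→7, push 1): res(4,0)=17
after path 7 (8→5→4→0→9→7, push 9): res(4,0)=8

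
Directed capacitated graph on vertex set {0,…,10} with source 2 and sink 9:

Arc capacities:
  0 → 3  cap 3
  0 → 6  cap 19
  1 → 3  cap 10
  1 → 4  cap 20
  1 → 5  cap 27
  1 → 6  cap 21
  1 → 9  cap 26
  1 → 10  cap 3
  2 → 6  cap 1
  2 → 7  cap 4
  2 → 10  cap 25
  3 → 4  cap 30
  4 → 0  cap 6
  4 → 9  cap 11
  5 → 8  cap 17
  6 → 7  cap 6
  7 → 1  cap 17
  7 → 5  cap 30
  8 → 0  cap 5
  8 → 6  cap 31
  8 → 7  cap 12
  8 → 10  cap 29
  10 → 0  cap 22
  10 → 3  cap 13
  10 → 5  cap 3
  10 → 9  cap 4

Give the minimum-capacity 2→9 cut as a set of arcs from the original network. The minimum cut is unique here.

augment #1: 2→10→9 push 4
augment #2: 2→7→1→9 push 4
augment #3: 2→6→7→1→9 push 1
augment #4: 2→10→3→4→9 push 11
augment #5: 2→10→0→6→7→1→9 push 5
augment #6: 2→10→5→8→7→1→9 push 3
max flow = 28; residual-reachable set from 2 gives S-side
cut edges (S→T): {(2,7), (4,9), (6,7), (10,5), (10,9)} total cap 28

Min-cut arcs: {(2,7), (4,9), (6,7), (10,5), (10,9)} (total capacity 28)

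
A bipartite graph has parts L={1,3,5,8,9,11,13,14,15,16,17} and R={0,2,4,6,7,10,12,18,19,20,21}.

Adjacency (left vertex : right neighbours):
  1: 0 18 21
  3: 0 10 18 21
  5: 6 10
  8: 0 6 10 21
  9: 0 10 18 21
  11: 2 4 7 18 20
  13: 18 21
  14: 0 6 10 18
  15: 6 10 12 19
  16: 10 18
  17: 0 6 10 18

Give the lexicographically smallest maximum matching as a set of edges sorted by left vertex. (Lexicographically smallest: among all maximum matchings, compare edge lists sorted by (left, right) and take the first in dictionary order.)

|M| = 7 (so the lex-smallest maximum matching has 7 edges)
process left vertices in ascending order; for each, take the smallest-labelled available neighbour that still permits 7 edges overall, or leave it unmatched if none does
lex-smallest matching: {1-0, 3-10, 5-6, 8-21, 9-18, 11-2, 15-12}

Lex-smallest maximum matching: {(1,0), (3,10), (5,6), (8,21), (9,18), (11,2), (15,12)}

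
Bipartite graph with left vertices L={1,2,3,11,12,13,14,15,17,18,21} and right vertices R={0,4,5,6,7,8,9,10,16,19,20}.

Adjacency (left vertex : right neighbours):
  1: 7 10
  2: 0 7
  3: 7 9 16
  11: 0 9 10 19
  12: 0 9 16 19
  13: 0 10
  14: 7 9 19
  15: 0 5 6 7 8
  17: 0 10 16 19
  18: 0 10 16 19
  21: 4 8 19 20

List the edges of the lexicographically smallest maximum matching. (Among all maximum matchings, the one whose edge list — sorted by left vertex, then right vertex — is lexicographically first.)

|M| = 8 (so the lex-smallest maximum matching has 8 edges)
process left vertices in ascending order; for each, take the smallest-labelled available neighbour that still permits 8 edges overall, or leave it unmatched if none does
lex-smallest matching: {1-7, 2-0, 3-9, 11-10, 12-16, 14-19, 15-5, 21-4}

Lex-smallest maximum matching: {(1,7), (2,0), (3,9), (11,10), (12,16), (14,19), (15,5), (21,4)}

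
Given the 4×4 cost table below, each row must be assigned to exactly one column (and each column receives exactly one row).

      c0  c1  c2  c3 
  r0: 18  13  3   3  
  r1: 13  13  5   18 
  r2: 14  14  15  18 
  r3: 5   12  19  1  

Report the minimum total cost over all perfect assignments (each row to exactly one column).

optimal assignment: row0→col3 (cost 3), row1→col2 (cost 5), row2→col1 (cost 14), row3→col0 (cost 5)
total = 3 + 5 + 14 + 5 = 27

Minimum assignment cost: 27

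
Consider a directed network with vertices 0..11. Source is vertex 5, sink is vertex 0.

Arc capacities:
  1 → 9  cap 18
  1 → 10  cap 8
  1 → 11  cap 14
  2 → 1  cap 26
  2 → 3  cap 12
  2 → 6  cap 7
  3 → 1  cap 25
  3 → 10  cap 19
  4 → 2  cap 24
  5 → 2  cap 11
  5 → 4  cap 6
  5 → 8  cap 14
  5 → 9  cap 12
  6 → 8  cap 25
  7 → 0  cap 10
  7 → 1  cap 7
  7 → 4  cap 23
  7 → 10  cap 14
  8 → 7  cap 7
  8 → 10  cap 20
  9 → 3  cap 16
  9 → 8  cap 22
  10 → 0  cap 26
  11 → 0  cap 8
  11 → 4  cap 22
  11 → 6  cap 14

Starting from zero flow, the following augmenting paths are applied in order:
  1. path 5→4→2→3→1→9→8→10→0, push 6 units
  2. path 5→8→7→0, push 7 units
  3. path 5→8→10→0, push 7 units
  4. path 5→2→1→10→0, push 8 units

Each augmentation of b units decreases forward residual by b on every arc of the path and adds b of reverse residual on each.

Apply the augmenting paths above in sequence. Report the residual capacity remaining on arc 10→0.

Residual capacity of (10,0): 5

after path 1 (5→4→2→3→1→9→8→10→0, push 6): res(10,0)=20
after path 2 (5→8→7→0, push 7): res(10,0)=20
after path 3 (5→8→10→0, push 7): res(10,0)=13
after path 4 (5→2→1→10→0, push 8): res(10,0)=5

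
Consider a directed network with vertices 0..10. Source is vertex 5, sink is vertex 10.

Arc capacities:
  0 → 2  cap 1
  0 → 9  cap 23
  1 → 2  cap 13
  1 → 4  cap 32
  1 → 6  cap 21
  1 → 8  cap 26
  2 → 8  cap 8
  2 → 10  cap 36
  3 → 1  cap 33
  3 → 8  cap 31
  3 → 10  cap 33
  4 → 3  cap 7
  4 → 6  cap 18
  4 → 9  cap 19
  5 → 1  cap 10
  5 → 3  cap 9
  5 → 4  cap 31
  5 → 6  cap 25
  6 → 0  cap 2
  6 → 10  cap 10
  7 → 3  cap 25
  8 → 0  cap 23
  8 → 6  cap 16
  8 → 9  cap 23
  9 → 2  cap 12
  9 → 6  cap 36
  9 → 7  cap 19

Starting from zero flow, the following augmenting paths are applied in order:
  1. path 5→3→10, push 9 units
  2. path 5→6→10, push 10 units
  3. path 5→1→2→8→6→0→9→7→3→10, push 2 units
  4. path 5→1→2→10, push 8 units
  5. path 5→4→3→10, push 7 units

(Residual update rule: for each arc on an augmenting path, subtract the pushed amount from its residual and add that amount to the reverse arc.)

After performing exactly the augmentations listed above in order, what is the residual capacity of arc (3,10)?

Residual capacity of (3,10): 15

after path 1 (5→3→10, push 9): res(3,10)=24
after path 2 (5→6→10, push 10): res(3,10)=24
after path 3 (5→1→2→8→6→0→9→7→3→10, push 2): res(3,10)=22
after path 4 (5→1→2→10, push 8): res(3,10)=22
after path 5 (5→4→3→10, push 7): res(3,10)=15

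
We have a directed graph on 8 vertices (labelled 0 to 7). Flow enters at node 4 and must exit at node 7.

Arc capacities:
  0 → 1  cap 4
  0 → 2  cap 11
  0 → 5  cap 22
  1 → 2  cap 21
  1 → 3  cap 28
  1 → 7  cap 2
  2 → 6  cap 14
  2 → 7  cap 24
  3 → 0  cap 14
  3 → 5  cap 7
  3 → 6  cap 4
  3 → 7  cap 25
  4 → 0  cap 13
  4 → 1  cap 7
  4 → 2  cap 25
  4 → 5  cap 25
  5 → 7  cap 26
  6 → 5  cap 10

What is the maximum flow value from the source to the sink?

Maximum flow value: 61

augment #1: 4→1→7 bottleneck 2, total now 2
augment #2: 4→2→7 bottleneck 24, total now 26
augment #3: 4→5→7 bottleneck 25, total now 51
augment #4: 4→0→5→7 bottleneck 1, total now 52
augment #5: 4→1→3→7 bottleneck 5, total now 57
augment #6: 4→0→1→3→7 bottleneck 4, total now 61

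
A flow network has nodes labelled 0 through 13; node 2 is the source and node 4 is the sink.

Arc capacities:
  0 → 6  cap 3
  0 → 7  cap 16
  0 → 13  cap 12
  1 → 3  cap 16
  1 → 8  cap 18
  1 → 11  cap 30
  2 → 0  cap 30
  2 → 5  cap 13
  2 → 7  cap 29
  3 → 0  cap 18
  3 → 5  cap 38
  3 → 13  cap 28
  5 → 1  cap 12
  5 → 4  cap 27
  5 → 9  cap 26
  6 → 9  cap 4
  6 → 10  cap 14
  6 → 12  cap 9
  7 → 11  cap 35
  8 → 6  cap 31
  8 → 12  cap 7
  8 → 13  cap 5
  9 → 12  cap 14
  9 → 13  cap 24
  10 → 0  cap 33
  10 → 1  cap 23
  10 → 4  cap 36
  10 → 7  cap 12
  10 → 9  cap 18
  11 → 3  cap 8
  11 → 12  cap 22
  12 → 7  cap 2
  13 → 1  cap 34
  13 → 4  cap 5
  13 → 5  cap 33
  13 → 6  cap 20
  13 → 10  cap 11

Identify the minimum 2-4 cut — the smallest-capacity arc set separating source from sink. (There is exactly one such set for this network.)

Min-cut arcs: {(0,6), (0,13), (2,5), (11,3)} (total capacity 36)

augment #1: 2→5→4 push 13
augment #2: 2→0→13→4 push 5
augment #3: 2→0→6→10→4 push 3
augment #4: 2→0→13→5→4 push 7
augment #5: 2→7→11→3→5→4 push 7
augment #6: 2→7→11→3→13→10→4 push 1
max flow = 36; residual-reachable set from 2 gives S-side
cut edges (S→T): {(0,6), (0,13), (2,5), (11,3)} total cap 36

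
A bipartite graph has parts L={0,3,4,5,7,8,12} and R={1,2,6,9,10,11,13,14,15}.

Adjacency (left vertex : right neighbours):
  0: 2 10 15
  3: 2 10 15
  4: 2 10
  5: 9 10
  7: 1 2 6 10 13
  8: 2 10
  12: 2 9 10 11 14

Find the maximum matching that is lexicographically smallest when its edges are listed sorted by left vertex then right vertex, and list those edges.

|M| = 6 (so the lex-smallest maximum matching has 6 edges)
process left vertices in ascending order; for each, take the smallest-labelled available neighbour that still permits 6 edges overall, or leave it unmatched if none does
lex-smallest matching: {0-2, 3-15, 4-10, 5-9, 7-1, 12-11}

Lex-smallest maximum matching: {(0,2), (3,15), (4,10), (5,9), (7,1), (12,11)}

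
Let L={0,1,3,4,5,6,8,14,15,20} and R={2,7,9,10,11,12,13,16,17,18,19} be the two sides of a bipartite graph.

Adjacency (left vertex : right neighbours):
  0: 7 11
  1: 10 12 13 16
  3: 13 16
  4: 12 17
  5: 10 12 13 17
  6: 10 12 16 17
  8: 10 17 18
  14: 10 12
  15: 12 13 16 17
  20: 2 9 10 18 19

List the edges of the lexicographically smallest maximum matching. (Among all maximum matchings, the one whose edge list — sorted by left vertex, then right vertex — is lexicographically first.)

|M| = 8 (so the lex-smallest maximum matching has 8 edges)
process left vertices in ascending order; for each, take the smallest-labelled available neighbour that still permits 8 edges overall, or leave it unmatched if none does
lex-smallest matching: {0-7, 1-10, 3-13, 4-12, 5-17, 6-16, 8-18, 20-2}

Lex-smallest maximum matching: {(0,7), (1,10), (3,13), (4,12), (5,17), (6,16), (8,18), (20,2)}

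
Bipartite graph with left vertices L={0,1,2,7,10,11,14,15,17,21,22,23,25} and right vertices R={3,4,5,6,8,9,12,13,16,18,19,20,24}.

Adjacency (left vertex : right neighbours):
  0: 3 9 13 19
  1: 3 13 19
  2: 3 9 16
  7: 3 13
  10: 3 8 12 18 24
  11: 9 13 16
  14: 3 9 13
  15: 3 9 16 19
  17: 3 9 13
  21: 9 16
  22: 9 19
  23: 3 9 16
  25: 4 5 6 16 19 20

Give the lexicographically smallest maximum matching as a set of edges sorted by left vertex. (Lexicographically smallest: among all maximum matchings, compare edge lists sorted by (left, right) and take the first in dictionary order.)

Lex-smallest maximum matching: {(0,3), (1,13), (2,9), (10,8), (11,16), (15,19), (25,4)}

|M| = 7 (so the lex-smallest maximum matching has 7 edges)
process left vertices in ascending order; for each, take the smallest-labelled available neighbour that still permits 7 edges overall, or leave it unmatched if none does
lex-smallest matching: {0-3, 1-13, 2-9, 10-8, 11-16, 15-19, 25-4}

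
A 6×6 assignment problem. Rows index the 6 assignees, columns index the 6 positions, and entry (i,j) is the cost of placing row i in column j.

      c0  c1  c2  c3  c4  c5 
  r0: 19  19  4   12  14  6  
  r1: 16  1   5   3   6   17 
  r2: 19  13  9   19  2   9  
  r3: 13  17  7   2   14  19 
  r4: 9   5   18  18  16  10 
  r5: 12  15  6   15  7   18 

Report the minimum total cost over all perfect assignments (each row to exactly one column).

optimal assignment: row0→col5 (cost 6), row1→col1 (cost 1), row2→col4 (cost 2), row3→col3 (cost 2), row4→col0 (cost 9), row5→col2 (cost 6)
total = 6 + 1 + 2 + 2 + 9 + 6 = 26

Minimum assignment cost: 26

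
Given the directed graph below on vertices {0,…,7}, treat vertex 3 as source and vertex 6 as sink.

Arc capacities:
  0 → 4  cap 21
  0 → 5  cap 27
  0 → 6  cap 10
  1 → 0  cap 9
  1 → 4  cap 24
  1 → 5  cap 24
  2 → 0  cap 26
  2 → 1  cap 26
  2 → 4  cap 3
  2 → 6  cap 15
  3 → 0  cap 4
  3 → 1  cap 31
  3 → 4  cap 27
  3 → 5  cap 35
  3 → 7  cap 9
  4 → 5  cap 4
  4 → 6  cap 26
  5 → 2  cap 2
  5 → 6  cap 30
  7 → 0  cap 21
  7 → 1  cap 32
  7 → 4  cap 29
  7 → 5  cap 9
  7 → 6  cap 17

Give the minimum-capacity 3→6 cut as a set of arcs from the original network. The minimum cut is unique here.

Min-cut arcs: {(0,6), (3,7), (4,6), (5,2), (5,6)} (total capacity 77)

augment #1: 3→0→6 push 4
augment #2: 3→4→6 push 26
augment #3: 3→5→6 push 30
augment #4: 3→7→6 push 9
augment #5: 3→1→0→6 push 6
augment #6: 3→5→2→6 push 2
max flow = 77; residual-reachable set from 3 gives S-side
cut edges (S→T): {(0,6), (3,7), (4,6), (5,2), (5,6)} total cap 77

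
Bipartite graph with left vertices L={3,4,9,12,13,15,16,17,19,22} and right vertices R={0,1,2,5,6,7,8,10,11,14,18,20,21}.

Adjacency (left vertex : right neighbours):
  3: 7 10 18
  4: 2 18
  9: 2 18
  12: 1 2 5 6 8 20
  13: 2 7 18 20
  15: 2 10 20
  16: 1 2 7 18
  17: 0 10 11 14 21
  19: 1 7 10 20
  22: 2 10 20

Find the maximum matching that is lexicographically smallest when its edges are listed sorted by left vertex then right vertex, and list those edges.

|M| = 8 (so the lex-smallest maximum matching has 8 edges)
process left vertices in ascending order; for each, take the smallest-labelled available neighbour that still permits 8 edges overall, or leave it unmatched if none does
lex-smallest matching: {3-7, 4-2, 9-18, 12-5, 13-20, 15-10, 16-1, 17-0}

Lex-smallest maximum matching: {(3,7), (4,2), (9,18), (12,5), (13,20), (15,10), (16,1), (17,0)}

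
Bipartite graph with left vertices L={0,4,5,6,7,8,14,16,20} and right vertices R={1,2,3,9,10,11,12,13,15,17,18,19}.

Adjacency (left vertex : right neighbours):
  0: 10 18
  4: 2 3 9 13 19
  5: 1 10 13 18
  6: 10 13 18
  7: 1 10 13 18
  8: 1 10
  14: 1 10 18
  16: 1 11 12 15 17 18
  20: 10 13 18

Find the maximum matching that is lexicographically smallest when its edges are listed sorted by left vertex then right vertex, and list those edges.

|M| = 6 (so the lex-smallest maximum matching has 6 edges)
process left vertices in ascending order; for each, take the smallest-labelled available neighbour that still permits 6 edges overall, or leave it unmatched if none does
lex-smallest matching: {0-10, 4-2, 5-1, 6-13, 7-18, 16-11}

Lex-smallest maximum matching: {(0,10), (4,2), (5,1), (6,13), (7,18), (16,11)}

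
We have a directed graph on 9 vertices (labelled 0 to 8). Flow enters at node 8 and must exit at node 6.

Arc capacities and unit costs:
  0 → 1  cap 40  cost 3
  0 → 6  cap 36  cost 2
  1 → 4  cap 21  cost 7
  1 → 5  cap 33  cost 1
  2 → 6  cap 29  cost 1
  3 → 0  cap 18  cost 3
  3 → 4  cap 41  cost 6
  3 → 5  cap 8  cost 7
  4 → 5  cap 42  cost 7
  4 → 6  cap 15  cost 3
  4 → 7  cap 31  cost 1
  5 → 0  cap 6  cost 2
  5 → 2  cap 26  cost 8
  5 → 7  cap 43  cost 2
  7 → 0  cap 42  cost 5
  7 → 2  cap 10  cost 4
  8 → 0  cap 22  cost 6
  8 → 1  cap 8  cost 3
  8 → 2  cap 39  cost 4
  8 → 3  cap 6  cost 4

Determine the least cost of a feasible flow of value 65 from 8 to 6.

Minimum cost for 65 units: 449

shortest-cost path #1: 8→2→6 push 29 @ unit cost 5 (adds 145)
shortest-cost path #2: 8→0→6 push 22 @ unit cost 8 (adds 176)
shortest-cost path #3: 8→1→5→0→6 push 6 @ unit cost 8 (adds 48)
shortest-cost path #4: 8→3→0→6 push 6 @ unit cost 9 (adds 54)
shortest-cost path #5: 8→1→4→6 push 2 @ unit cost 13 (adds 26)
total cost = 449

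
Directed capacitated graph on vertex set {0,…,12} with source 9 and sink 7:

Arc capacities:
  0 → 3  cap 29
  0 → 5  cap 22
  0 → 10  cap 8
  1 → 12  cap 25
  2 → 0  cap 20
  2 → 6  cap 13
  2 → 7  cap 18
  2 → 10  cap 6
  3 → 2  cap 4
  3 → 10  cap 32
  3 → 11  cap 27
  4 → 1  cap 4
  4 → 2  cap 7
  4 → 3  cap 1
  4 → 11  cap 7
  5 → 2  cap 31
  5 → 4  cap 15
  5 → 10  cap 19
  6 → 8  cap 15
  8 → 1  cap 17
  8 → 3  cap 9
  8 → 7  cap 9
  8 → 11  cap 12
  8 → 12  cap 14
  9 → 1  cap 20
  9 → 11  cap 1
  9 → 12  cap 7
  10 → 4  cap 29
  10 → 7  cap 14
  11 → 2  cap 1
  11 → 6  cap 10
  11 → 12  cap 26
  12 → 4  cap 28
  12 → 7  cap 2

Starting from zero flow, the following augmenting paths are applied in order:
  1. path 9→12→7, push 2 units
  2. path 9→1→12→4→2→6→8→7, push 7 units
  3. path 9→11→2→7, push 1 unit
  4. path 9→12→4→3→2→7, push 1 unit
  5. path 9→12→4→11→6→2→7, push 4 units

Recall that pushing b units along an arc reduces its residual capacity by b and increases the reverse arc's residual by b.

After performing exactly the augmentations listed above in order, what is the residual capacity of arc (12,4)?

Residual capacity of (12,4): 16

after path 1 (9→12→7, push 2): res(12,4)=28
after path 2 (9→1→12→4→2→6→8→7, push 7): res(12,4)=21
after path 3 (9→11→2→7, push 1): res(12,4)=21
after path 4 (9→12→4→3→2→7, push 1): res(12,4)=20
after path 5 (9→12→4→11→6→2→7, push 4): res(12,4)=16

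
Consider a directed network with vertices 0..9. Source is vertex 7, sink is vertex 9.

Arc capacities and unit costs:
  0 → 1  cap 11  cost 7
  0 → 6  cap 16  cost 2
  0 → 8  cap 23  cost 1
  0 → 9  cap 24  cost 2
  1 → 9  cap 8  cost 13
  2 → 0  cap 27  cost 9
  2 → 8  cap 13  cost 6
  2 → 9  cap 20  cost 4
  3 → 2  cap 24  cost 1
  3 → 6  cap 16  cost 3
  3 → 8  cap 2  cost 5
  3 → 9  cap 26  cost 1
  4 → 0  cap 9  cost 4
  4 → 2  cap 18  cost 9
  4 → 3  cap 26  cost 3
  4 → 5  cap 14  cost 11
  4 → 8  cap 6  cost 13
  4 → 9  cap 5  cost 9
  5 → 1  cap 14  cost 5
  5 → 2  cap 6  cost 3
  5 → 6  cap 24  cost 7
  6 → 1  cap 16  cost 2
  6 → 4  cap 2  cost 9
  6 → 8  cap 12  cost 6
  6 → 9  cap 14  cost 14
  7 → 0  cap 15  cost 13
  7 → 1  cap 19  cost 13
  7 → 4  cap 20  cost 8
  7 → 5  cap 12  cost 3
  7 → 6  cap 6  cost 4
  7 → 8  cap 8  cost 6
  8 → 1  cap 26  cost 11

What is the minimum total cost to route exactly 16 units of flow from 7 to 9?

shortest-cost path #1: 7→5→2→9 push 6 @ unit cost 10 (adds 60)
shortest-cost path #2: 7→4→3→9 push 10 @ unit cost 12 (adds 120)
total cost = 180

Minimum cost for 16 units: 180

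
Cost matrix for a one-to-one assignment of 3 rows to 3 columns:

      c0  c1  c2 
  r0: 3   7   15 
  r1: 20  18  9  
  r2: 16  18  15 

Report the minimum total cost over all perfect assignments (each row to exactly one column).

Minimum assignment cost: 30

optimal assignment: row0→col0 (cost 3), row1→col2 (cost 9), row2→col1 (cost 18)
total = 3 + 9 + 18 = 30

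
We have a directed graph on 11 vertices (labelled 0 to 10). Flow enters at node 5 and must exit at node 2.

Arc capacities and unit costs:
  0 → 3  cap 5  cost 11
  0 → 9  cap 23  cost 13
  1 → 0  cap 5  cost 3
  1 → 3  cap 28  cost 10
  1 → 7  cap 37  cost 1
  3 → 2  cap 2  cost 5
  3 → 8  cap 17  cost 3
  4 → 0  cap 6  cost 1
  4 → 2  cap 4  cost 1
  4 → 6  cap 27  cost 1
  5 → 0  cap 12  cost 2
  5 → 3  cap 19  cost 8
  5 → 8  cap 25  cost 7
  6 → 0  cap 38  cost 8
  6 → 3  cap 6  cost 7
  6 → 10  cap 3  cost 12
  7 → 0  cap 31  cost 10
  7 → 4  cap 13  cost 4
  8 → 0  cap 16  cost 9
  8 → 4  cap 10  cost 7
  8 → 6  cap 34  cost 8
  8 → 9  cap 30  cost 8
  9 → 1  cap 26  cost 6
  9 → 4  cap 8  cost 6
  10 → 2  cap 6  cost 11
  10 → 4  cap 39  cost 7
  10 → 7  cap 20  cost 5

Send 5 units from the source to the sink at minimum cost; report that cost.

shortest-cost path #1: 5→3→2 push 2 @ unit cost 13 (adds 26)
shortest-cost path #2: 5→8→4→2 push 3 @ unit cost 15 (adds 45)
total cost = 71

Minimum cost for 5 units: 71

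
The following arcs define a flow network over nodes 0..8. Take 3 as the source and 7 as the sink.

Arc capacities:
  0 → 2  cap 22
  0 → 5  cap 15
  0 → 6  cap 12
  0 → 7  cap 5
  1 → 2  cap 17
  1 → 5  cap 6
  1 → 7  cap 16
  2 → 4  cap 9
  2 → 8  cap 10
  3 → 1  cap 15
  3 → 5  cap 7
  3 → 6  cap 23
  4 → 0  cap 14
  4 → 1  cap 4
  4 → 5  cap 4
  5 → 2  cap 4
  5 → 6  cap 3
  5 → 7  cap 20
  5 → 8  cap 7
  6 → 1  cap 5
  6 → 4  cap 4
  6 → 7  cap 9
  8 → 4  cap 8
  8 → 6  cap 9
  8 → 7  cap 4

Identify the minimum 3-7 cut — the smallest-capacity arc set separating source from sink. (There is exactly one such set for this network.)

augment #1: 3→1→7 push 15
augment #2: 3→5→7 push 7
augment #3: 3→6→7 push 9
augment #4: 3→6→1→7 push 1
augment #5: 3→6→1→5→7 push 4
augment #6: 3→6→4→0→7 push 4
max flow = 40; residual-reachable set from 3 gives S-side
cut edges (S→T): {(3,1), (3,5), (6,1), (6,4), (6,7)} total cap 40

Min-cut arcs: {(3,1), (3,5), (6,1), (6,4), (6,7)} (total capacity 40)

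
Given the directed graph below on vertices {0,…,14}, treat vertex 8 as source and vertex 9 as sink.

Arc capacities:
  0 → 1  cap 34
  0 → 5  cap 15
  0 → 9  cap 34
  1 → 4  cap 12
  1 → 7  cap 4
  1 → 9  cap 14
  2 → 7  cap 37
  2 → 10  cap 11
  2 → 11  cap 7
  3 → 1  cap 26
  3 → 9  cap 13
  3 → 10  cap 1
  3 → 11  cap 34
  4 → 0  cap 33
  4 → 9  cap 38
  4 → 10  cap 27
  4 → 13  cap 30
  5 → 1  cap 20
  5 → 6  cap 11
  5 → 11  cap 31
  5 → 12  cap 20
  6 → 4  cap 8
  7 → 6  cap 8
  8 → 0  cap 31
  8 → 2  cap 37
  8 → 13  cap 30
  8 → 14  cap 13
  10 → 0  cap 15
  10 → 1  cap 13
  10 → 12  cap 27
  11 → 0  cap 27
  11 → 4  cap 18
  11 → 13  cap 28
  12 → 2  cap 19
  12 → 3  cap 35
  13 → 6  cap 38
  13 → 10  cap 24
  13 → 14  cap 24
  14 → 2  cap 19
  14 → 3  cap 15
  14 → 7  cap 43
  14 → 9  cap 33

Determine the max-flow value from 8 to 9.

augment #1: 8→0→9 bottleneck 31, total now 31
augment #2: 8→14→9 bottleneck 13, total now 44
augment #3: 8→13→14→9 bottleneck 20, total now 64
augment #4: 8→2→10→0→9 bottleneck 3, total now 67
augment #5: 8→2→10→1→9 bottleneck 8, total now 75
augment #6: 8→2→11→4→9 bottleneck 7, total now 82
augment #7: 8→13→6→4→9 bottleneck 8, total now 90
augment #8: 8→13→10→1→9 bottleneck 2, total now 92
augment #9: 8→2→7→6→13→10→1→9 bottleneck 3, total now 95
augment #10: 8→2→7→6→13→14→3→9 bottleneck 4, total now 99
augment #11: 8→2→7→6→13→10→0→1→9 bottleneck 1, total now 100

Maximum flow value: 100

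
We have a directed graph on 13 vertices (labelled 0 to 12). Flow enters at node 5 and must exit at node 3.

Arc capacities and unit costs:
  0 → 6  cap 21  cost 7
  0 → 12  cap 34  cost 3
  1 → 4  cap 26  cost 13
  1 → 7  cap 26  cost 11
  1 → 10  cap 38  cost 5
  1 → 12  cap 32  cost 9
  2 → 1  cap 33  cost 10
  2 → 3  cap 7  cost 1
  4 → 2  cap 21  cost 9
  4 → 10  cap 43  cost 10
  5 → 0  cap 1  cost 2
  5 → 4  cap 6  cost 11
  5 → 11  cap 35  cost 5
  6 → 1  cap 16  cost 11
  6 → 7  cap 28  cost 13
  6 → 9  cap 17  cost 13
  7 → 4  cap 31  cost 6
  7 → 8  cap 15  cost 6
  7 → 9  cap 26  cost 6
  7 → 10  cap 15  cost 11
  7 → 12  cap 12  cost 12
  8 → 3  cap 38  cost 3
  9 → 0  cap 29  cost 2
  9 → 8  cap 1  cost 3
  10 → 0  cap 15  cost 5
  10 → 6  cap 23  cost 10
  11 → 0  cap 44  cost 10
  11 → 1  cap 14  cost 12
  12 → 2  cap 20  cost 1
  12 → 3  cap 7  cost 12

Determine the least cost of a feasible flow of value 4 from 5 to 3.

shortest-cost path #1: 5→0→12→2→3 push 1 @ unit cost 7 (adds 7)
shortest-cost path #2: 5→11→0→12→2→3 push 3 @ unit cost 20 (adds 60)
total cost = 67

Minimum cost for 4 units: 67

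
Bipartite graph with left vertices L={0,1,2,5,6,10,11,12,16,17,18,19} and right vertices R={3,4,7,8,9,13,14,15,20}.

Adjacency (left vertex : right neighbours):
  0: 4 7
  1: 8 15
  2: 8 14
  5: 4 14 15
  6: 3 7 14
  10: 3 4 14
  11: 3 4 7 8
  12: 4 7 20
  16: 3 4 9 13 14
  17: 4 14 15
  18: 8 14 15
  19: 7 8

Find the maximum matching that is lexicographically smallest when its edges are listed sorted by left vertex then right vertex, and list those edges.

|M| = 8 (so the lex-smallest maximum matching has 8 edges)
process left vertices in ascending order; for each, take the smallest-labelled available neighbour that still permits 8 edges overall, or leave it unmatched if none does
lex-smallest matching: {0-4, 1-8, 2-14, 5-15, 6-3, 11-7, 12-20, 16-9}

Lex-smallest maximum matching: {(0,4), (1,8), (2,14), (5,15), (6,3), (11,7), (12,20), (16,9)}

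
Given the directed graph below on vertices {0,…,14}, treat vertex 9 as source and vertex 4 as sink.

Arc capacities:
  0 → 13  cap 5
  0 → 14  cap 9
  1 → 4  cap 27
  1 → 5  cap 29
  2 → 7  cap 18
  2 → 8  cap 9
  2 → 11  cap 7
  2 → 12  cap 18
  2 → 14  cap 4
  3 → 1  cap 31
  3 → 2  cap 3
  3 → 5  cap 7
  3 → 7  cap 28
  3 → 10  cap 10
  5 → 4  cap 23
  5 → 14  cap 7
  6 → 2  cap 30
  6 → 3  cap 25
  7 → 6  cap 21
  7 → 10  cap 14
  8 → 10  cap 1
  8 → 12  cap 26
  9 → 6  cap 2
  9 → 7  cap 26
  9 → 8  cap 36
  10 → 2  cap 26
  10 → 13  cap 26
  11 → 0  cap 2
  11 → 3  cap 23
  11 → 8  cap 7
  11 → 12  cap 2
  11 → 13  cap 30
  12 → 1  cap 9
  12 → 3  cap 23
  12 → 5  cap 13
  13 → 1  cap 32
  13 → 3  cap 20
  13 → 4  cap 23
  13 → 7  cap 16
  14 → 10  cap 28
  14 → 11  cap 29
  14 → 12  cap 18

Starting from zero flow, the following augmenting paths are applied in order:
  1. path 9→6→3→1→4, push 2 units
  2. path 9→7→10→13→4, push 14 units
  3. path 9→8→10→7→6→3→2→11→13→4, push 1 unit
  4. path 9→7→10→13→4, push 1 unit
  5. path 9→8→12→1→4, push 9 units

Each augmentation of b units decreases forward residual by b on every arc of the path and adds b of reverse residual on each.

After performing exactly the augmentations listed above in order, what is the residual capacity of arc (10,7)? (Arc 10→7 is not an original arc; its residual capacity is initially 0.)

Residual capacity of (10,7): 14

after path 1 (9→6→3→1→4, push 2): res(10,7)=0
after path 2 (9→7→10→13→4, push 14): res(10,7)=14
after path 3 (9→8→10→7→6→3→2→11→13→4, push 1): res(10,7)=13
after path 4 (9→7→10→13→4, push 1): res(10,7)=14
after path 5 (9→8→12→1→4, push 9): res(10,7)=14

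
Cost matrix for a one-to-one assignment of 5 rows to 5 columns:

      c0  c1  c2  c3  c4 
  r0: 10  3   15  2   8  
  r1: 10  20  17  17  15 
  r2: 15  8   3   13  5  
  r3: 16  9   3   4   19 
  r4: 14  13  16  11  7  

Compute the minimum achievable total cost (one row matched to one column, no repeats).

optimal assignment: row0→col1 (cost 3), row1→col0 (cost 10), row2→col2 (cost 3), row3→col3 (cost 4), row4→col4 (cost 7)
total = 3 + 10 + 3 + 4 + 7 = 27

Minimum assignment cost: 27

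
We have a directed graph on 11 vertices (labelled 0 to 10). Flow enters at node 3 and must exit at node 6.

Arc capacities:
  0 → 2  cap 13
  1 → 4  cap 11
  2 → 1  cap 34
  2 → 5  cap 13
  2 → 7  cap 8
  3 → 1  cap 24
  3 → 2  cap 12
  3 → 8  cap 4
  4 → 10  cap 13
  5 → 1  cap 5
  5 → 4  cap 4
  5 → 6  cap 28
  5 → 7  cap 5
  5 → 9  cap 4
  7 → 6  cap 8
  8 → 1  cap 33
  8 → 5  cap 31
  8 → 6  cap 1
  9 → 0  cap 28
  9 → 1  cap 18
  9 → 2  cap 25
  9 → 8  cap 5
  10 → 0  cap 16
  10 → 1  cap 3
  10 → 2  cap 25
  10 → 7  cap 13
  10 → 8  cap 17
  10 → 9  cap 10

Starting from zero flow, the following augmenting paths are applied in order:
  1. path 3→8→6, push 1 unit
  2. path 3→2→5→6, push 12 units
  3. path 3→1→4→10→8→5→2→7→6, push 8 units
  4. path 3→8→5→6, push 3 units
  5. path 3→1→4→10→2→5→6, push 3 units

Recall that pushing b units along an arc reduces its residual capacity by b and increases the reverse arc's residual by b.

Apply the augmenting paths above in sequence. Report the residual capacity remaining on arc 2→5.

after path 1 (3→8→6, push 1): res(2,5)=13
after path 2 (3→2→5→6, push 12): res(2,5)=1
after path 3 (3→1→4→10→8→5→2→7→6, push 8): res(2,5)=9
after path 4 (3→8→5→6, push 3): res(2,5)=9
after path 5 (3→1→4→10→2→5→6, push 3): res(2,5)=6

Residual capacity of (2,5): 6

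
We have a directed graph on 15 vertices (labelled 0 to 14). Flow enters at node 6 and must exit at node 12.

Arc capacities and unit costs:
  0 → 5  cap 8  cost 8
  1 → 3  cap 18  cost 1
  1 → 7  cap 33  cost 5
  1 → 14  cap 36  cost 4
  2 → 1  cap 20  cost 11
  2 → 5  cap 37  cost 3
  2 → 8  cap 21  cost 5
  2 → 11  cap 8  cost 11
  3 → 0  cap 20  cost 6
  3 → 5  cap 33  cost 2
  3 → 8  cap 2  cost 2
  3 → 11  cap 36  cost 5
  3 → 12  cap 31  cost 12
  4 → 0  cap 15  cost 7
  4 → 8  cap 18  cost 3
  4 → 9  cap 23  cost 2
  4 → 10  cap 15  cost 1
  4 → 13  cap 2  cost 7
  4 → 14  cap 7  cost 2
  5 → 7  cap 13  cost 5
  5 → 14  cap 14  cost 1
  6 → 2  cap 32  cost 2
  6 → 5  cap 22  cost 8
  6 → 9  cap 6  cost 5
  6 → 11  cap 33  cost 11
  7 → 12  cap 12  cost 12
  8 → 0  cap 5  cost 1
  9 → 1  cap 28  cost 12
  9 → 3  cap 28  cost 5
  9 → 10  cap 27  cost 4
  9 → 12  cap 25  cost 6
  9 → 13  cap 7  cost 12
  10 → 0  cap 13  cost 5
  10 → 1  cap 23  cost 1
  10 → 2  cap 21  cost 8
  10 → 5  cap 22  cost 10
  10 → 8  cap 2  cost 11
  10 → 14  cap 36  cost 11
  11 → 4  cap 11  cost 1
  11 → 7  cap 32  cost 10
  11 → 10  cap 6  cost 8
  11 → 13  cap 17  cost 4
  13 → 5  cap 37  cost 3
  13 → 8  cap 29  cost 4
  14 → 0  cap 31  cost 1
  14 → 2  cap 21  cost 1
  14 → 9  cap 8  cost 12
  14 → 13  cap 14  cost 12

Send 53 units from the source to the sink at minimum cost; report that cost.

Minimum cost for 53 units: 1170

shortest-cost path #1: 6→9→12 push 6 @ unit cost 11 (adds 66)
shortest-cost path #2: 6→11→4→9→12 push 11 @ unit cost 20 (adds 220)
shortest-cost path #3: 6→2→5→7→12 push 12 @ unit cost 22 (adds 264)
shortest-cost path #4: 6→2→5→14→9→12 push 8 @ unit cost 24 (adds 192)
shortest-cost path #5: 6→2→1→3→12 push 12 @ unit cost 26 (adds 312)
shortest-cost path #6: 6→5→2→1→3→12 push 4 @ unit cost 29 (adds 116)
total cost = 1170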